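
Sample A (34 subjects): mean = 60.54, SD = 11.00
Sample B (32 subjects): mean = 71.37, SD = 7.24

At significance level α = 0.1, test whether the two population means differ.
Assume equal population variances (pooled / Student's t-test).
Student's two-sample t-test (equal variances):
H₀: μ₁ = μ₂
H₁: μ₁ ≠ μ₂
df = n₁ + n₂ - 2 = 64
Pooled variance s_p² = [(n₁-1)s₁² + (n₂-1)s₂²] / (n₁ + n₂ - 2) = [(33)(11.00²) + (31)(7.24²)] / 64 = 87.7804
SE = √(s_p²(1/n₁ + 1/n₂)) = √(87.7804 × (1/34 + 1/32)) = 2.3076
t = (x̄₁ - x̄₂) / SE = (60.54 - 71.37) / 2.3076 = -10.83 / 2.3076 = -4.693
p-value < 0.0001

Since p-value < α = 0.1, we reject H₀.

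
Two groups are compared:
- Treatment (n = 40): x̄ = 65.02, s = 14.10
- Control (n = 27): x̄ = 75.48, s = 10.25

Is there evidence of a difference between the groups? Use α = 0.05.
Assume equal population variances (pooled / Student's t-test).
Student's two-sample t-test (equal variances):
H₀: μ₁ = μ₂
H₁: μ₁ ≠ μ₂
df = n₁ + n₂ - 2 = 65
Pooled variance s_p² = [(n₁-1)s₁² + (n₂-1)s₂²] / (n₁ + n₂ - 2) = [(39)(14.10²) + (26)(10.25²)] / 65 = 161.3110
SE = √(s_p²(1/n₁ + 1/n₂)) = √(161.3110 × (1/40 + 1/27)) = 3.1634
t = (x̄₁ - x̄₂) / SE = (65.02 - 75.48) / 3.1634 = -10.46 / 3.1634 = -3.307
p-value = 0.0015

Since p-value < α = 0.05, we reject H₀.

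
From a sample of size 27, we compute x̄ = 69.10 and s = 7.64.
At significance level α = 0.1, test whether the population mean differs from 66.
One-sample t-test:
H₀: μ = 66
H₁: μ ≠ 66
df = n - 1 = 26
t = (x̄ - μ₀) / (s/√n) = (69.10 - 66) / (7.64/√27) = 2.108
p-value = 0.0448

Since p-value < α = 0.1, we reject H₀.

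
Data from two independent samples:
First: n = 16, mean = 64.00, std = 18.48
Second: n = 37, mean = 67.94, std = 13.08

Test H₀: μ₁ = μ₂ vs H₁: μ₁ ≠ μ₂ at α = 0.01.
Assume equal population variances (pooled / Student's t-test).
Student's two-sample t-test (equal variances):
H₀: μ₁ = μ₂
H₁: μ₁ ≠ μ₂
df = n₁ + n₂ - 2 = 51
Pooled variance s_p² = [(n₁-1)s₁² + (n₂-1)s₂²] / (n₁ + n₂ - 2) = [(15)(18.48²) + (36)(13.08²)] / 51 = 221.2111
SE = √(s_p²(1/n₁ + 1/n₂)) = √(221.2111 × (1/16 + 1/37)) = 4.4502
t = (x̄₁ - x̄₂) / SE = (64.00 - 67.94) / 4.4502 = -3.94 / 4.4502 = -0.885
p-value = 0.3801

Since p-value > α = 0.01, we fail to reject H₀.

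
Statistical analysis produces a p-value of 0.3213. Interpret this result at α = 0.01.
Since p = 0.3213 > α = 0.01, fail to reject H₀.
There is insufficient evidence to reject the null hypothesis; the result is not statistically significant at the 0.01 level.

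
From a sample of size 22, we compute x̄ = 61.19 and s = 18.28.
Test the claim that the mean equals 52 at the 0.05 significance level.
One-sample t-test:
H₀: μ = 52
H₁: μ ≠ 52
df = n - 1 = 21
t = (x̄ - μ₀) / (s/√n) = (61.19 - 52) / (18.28/√22) = 2.358
p-value = 0.0281

Since p-value < α = 0.05, we reject H₀.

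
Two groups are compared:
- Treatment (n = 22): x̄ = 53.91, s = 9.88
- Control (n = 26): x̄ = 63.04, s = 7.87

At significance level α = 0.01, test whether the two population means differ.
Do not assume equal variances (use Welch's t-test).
Welch's two-sample t-test:
H₀: μ₁ = μ₂
H₁: μ₁ ≠ μ₂
s₁²/n₁ = 9.88²/22 = 4.4370,  s₂²/n₂ = 7.87²/26 = 2.3822
SE = √(s₁²/n₁ + s₂²/n₂) = √(4.4370 + 2.3822) = 2.6114
df (Welch-Satterthwaite) = (s₁²/n₁ + s₂²/n₂)² / [(s₁²/n₁)²/(n₁-1) + (s₂²/n₂)²/(n₂-1)] ≈ 39.93
t = (x̄₁ - x̄₂) / SE = (53.91 - 63.04) / 2.6114 = -9.13 / 2.6114 = -3.496
p-value = 0.0012

Since p-value < α = 0.01, we reject H₀.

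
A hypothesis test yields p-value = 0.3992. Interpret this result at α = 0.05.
Since p = 0.3992 > α = 0.05, fail to reject H₀.
There is insufficient evidence to reject the null hypothesis; the result is not statistically significant at the 0.05 level.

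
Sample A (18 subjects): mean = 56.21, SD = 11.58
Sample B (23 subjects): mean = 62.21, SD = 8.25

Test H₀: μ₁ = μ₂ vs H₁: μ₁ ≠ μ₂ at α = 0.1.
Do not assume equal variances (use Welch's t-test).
Welch's two-sample t-test:
H₀: μ₁ = μ₂
H₁: μ₁ ≠ μ₂
s₁²/n₁ = 11.58²/18 = 7.4498,  s₂²/n₂ = 8.25²/23 = 2.9592
SE = √(s₁²/n₁ + s₂²/n₂) = √(7.4498 + 2.9592) = 3.2263
df (Welch-Satterthwaite) = (s₁²/n₁ + s₂²/n₂)² / [(s₁²/n₁)²/(n₁-1) + (s₂²/n₂)²/(n₂-1)] ≈ 29.58
t = (x̄₁ - x̄₂) / SE = (56.21 - 62.21) / 3.2263 = -6.00 / 3.2263 = -1.860
p-value = 0.0729

Since p-value < α = 0.1, we reject H₀.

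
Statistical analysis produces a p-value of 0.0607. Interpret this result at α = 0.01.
Since p = 0.0607 > α = 0.01, fail to reject H₀.
There is insufficient evidence to reject the null hypothesis; the result is not statistically significant at the 0.01 level.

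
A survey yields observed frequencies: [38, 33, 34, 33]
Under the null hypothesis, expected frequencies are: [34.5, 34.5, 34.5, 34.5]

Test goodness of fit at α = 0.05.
Chi-square goodness of fit test:
H₀: observed counts match expected distribution
H₁: observed counts differ from expected distribution
df = k - 1 = 3
χ² = Σ(O - E)²/E
   = (38 - 34.5)²/34.5 + (33 - 34.5)²/34.5 + (34 - 34.5)²/34.5 + (33 - 34.5)²/34.5
   = 0.355 + 0.065 + 0.007 + 0.065
   = 0.49
p-value = 0.9205

Since p-value > α = 0.05, we fail to reject H₀.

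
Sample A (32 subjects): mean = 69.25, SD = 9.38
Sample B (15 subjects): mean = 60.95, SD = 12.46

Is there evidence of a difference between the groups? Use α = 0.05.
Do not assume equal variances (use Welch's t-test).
Welch's two-sample t-test:
H₀: μ₁ = μ₂
H₁: μ₁ ≠ μ₂
s₁²/n₁ = 9.38²/32 = 2.7495,  s₂²/n₂ = 12.46²/15 = 10.3501
SE = √(s₁²/n₁ + s₂²/n₂) = √(2.7495 + 10.3501) = 3.6193
df (Welch-Satterthwaite) = (s₁²/n₁ + s₂²/n₂)² / [(s₁²/n₁)²/(n₁-1) + (s₂²/n₂)²/(n₂-1)] ≈ 21.73
t = (x̄₁ - x̄₂) / SE = (69.25 - 60.95) / 3.6193 = 8.30 / 3.6193 = 2.293
p-value = 0.0319

Since p-value < α = 0.05, we reject H₀.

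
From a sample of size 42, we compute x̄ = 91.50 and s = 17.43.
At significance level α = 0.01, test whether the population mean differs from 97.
One-sample t-test:
H₀: μ = 97
H₁: μ ≠ 97
df = n - 1 = 41
t = (x̄ - μ₀) / (s/√n) = (91.50 - 97) / (17.43/√42) = -2.045
p-value = 0.0473

Since p-value > α = 0.01, we fail to reject H₀.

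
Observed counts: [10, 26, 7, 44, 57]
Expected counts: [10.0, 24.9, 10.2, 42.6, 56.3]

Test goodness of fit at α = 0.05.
Chi-square goodness of fit test:
H₀: observed counts match expected distribution
H₁: observed counts differ from expected distribution
df = k - 1 = 4
χ² = Σ(O - E)²/E
   = (10 - 10.0)²/10.0 + (26 - 24.9)²/24.9 + (7 - 10.2)²/10.2 + (44 - 42.6)²/42.6 + (57 - 56.3)²/56.3
   = 0.000 + 0.049 + 1.004 + 0.046 + 0.009
   = 1.11
p-value = 0.8931

Since p-value > α = 0.05, we fail to reject H₀.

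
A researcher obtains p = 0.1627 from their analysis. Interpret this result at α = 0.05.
Since p = 0.1627 > α = 0.05, fail to reject H₀.
There is insufficient evidence to reject the null hypothesis; the result is not statistically significant at the 0.05 level.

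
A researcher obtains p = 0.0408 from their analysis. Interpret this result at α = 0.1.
Since p = 0.0408 < α = 0.1, reject H₀.
There is sufficient evidence to reject the null hypothesis; the result is statistically significant at the 0.1 level.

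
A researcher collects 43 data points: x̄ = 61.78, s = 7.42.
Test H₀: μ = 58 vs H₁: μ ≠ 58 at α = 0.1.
One-sample t-test:
H₀: μ = 58
H₁: μ ≠ 58
df = n - 1 = 42
t = (x̄ - μ₀) / (s/√n) = (61.78 - 58) / (7.42/√43) = 3.341
p-value = 0.0018

Since p-value < α = 0.1, we reject H₀.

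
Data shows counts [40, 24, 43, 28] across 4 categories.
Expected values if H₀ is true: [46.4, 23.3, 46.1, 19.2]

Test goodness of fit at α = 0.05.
Chi-square goodness of fit test:
H₀: observed counts match expected distribution
H₁: observed counts differ from expected distribution
df = k - 1 = 3
χ² = Σ(O - E)²/E
   = (40 - 46.4)²/46.4 + (24 - 23.3)²/23.3 + (43 - 46.1)²/46.1 + (28 - 19.2)²/19.2
   = 0.883 + 0.021 + 0.208 + 4.033
   = 5.15
p-value = 0.1614

Since p-value > α = 0.05, we fail to reject H₀.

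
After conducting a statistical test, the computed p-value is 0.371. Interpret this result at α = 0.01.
Since p = 0.371 > α = 0.01, fail to reject H₀.
There is insufficient evidence to reject the null hypothesis; the result is not statistically significant at the 0.01 level.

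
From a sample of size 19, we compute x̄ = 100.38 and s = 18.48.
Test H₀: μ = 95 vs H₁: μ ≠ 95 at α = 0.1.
One-sample t-test:
H₀: μ = 95
H₁: μ ≠ 95
df = n - 1 = 18
t = (x̄ - μ₀) / (s/√n) = (100.38 - 95) / (18.48/√19) = 1.269
p-value = 0.2206

Since p-value > α = 0.1, we fail to reject H₀.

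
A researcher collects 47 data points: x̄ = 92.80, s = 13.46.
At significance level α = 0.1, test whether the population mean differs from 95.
One-sample t-test:
H₀: μ = 95
H₁: μ ≠ 95
df = n - 1 = 46
t = (x̄ - μ₀) / (s/√n) = (92.80 - 95) / (13.46/√47) = -1.121
p-value = 0.2683

Since p-value > α = 0.1, we fail to reject H₀.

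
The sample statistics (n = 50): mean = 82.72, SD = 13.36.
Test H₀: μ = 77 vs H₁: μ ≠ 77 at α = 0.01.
One-sample t-test:
H₀: μ = 77
H₁: μ ≠ 77
df = n - 1 = 49
t = (x̄ - μ₀) / (s/√n) = (82.72 - 77) / (13.36/√50) = 3.027
p-value = 0.0039

Since p-value < α = 0.01, we reject H₀.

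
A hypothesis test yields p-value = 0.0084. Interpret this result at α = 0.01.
Since p = 0.0084 < α = 0.01, reject H₀.
There is sufficient evidence to reject the null hypothesis; the result is statistically significant at the 0.01 level.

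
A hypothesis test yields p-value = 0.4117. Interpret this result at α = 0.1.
Since p = 0.4117 > α = 0.1, fail to reject H₀.
There is insufficient evidence to reject the null hypothesis; the result is not statistically significant at the 0.1 level.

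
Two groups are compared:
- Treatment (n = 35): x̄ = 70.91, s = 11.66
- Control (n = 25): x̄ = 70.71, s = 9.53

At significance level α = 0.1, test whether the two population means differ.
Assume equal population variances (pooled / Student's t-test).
Student's two-sample t-test (equal variances):
H₀: μ₁ = μ₂
H₁: μ₁ ≠ μ₂
df = n₁ + n₂ - 2 = 58
Pooled variance s_p² = [(n₁-1)s₁² + (n₂-1)s₂²] / (n₁ + n₂ - 2) = [(34)(11.66²) + (24)(9.53²)] / 58 = 117.2792
SE = √(s_p²(1/n₁ + 1/n₂)) = √(117.2792 × (1/35 + 1/25)) = 2.8358
t = (x̄₁ - x̄₂) / SE = (70.91 - 70.71) / 2.8358 = 0.20 / 2.8358 = 0.071
p-value = 0.9440

Since p-value > α = 0.1, we fail to reject H₀.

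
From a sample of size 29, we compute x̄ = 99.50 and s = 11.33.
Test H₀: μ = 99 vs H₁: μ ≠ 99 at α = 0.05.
One-sample t-test:
H₀: μ = 99
H₁: μ ≠ 99
df = n - 1 = 28
t = (x̄ - μ₀) / (s/√n) = (99.50 - 99) / (11.33/√29) = 0.238
p-value = 0.8139

Since p-value > α = 0.05, we fail to reject H₀.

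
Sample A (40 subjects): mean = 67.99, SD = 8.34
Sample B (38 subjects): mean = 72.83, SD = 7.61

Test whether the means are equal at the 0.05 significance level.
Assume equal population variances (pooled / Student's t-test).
Student's two-sample t-test (equal variances):
H₀: μ₁ = μ₂
H₁: μ₁ ≠ μ₂
df = n₁ + n₂ - 2 = 76
Pooled variance s_p² = [(n₁-1)s₁² + (n₂-1)s₂²] / (n₁ + n₂ - 2) = [(39)(8.34²) + (37)(7.61²)] / 76 = 63.8871
SE = √(s_p²(1/n₁ + 1/n₂)) = √(63.8871 × (1/40 + 1/38)) = 1.8106
t = (x̄₁ - x̄₂) / SE = (67.99 - 72.83) / 1.8106 = -4.84 / 1.8106 = -2.673
p-value = 0.0092

Since p-value < α = 0.05, we reject H₀.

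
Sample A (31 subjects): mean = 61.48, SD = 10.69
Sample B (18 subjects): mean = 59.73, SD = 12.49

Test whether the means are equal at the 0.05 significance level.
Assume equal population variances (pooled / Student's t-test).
Student's two-sample t-test (equal variances):
H₀: μ₁ = μ₂
H₁: μ₁ ≠ μ₂
df = n₁ + n₂ - 2 = 47
Pooled variance s_p² = [(n₁-1)s₁² + (n₂-1)s₂²] / (n₁ + n₂ - 2) = [(30)(10.69²) + (17)(12.49²)] / 47 = 129.3678
SE = √(s_p²(1/n₁ + 1/n₂)) = √(129.3678 × (1/31 + 1/18)) = 3.3705
t = (x̄₁ - x̄₂) / SE = (61.48 - 59.73) / 3.3705 = 1.75 / 3.3705 = 0.519
p-value = 0.6060

Since p-value > α = 0.05, we fail to reject H₀.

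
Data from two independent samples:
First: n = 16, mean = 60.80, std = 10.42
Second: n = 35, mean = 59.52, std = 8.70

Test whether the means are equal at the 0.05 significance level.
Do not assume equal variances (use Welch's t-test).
Welch's two-sample t-test:
H₀: μ₁ = μ₂
H₁: μ₁ ≠ μ₂
s₁²/n₁ = 10.42²/16 = 6.7860,  s₂²/n₂ = 8.70²/35 = 2.1626
SE = √(s₁²/n₁ + s₂²/n₂) = √(6.7860 + 2.1626) = 2.9914
df (Welch-Satterthwaite) = (s₁²/n₁ + s₂²/n₂)² / [(s₁²/n₁)²/(n₁-1) + (s₂²/n₂)²/(n₂-1)] ≈ 24.97
t = (x̄₁ - x̄₂) / SE = (60.80 - 59.52) / 2.9914 = 1.28 / 2.9914 = 0.428
p-value = 0.6724

Since p-value > α = 0.05, we fail to reject H₀.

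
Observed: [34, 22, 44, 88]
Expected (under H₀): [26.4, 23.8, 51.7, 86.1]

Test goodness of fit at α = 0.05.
Chi-square goodness of fit test:
H₀: observed counts match expected distribution
H₁: observed counts differ from expected distribution
df = k - 1 = 3
χ² = Σ(O - E)²/E
   = (34 - 26.4)²/26.4 + (22 - 23.8)²/23.8 + (44 - 51.7)²/51.7 + (88 - 86.1)²/86.1
   = 2.188 + 0.136 + 1.147 + 0.042
   = 3.51
p-value = 0.3191

Since p-value > α = 0.05, we fail to reject H₀.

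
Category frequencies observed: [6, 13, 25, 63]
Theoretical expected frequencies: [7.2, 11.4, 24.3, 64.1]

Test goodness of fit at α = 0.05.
Chi-square goodness of fit test:
H₀: observed counts match expected distribution
H₁: observed counts differ from expected distribution
df = k - 1 = 3
χ² = Σ(O - E)²/E
   = (6 - 7.2)²/7.2 + (13 - 11.4)²/11.4 + (25 - 24.3)²/24.3 + (63 - 64.1)²/64.1
   = 0.200 + 0.225 + 0.020 + 0.019
   = 0.46
p-value = 0.9268

Since p-value > α = 0.05, we fail to reject H₀.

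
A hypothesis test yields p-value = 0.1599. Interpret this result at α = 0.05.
Since p = 0.1599 > α = 0.05, fail to reject H₀.
There is insufficient evidence to reject the null hypothesis; the result is not statistically significant at the 0.05 level.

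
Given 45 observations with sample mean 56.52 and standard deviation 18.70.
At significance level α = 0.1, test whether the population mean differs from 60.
One-sample t-test:
H₀: μ = 60
H₁: μ ≠ 60
df = n - 1 = 44
t = (x̄ - μ₀) / (s/√n) = (56.52 - 60) / (18.70/√45) = -1.248
p-value = 0.2185

Since p-value > α = 0.1, we fail to reject H₀.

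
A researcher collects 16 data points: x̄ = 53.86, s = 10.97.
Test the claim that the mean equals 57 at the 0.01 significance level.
One-sample t-test:
H₀: μ = 57
H₁: μ ≠ 57
df = n - 1 = 15
t = (x̄ - μ₀) / (s/√n) = (53.86 - 57) / (10.97/√16) = -1.145
p-value = 0.2702

Since p-value > α = 0.01, we fail to reject H₀.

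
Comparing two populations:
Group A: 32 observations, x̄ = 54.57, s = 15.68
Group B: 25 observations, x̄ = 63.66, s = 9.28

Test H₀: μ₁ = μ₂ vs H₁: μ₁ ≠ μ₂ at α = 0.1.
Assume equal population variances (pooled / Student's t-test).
Student's two-sample t-test (equal variances):
H₀: μ₁ = μ₂
H₁: μ₁ ≠ μ₂
df = n₁ + n₂ - 2 = 55
Pooled variance s_p² = [(n₁-1)s₁² + (n₂-1)s₂²] / (n₁ + n₂ - 2) = [(31)(15.68²) + (24)(9.28²)] / 55 = 176.1559
SE = √(s_p²(1/n₁ + 1/n₂)) = √(176.1559 × (1/32 + 1/25)) = 3.5428
t = (x̄₁ - x̄₂) / SE = (54.57 - 63.66) / 3.5428 = -9.09 / 3.5428 = -2.566
p-value = 0.0130

Since p-value < α = 0.1, we reject H₀.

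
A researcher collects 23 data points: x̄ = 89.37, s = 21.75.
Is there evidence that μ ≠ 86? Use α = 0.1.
One-sample t-test:
H₀: μ = 86
H₁: μ ≠ 86
df = n - 1 = 22
t = (x̄ - μ₀) / (s/√n) = (89.37 - 86) / (21.75/√23) = 0.743
p-value = 0.4653

Since p-value > α = 0.1, we fail to reject H₀.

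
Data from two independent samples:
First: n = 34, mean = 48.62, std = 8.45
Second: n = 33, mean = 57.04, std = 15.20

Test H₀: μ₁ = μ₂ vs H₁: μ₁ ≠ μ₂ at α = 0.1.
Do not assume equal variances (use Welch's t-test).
Welch's two-sample t-test:
H₀: μ₁ = μ₂
H₁: μ₁ ≠ μ₂
s₁²/n₁ = 8.45²/34 = 2.1001,  s₂²/n₂ = 15.20²/33 = 7.0012
SE = √(s₁²/n₁ + s₂²/n₂) = √(2.1001 + 7.0012) = 3.0168
df (Welch-Satterthwaite) = (s₁²/n₁ + s₂²/n₂)² / [(s₁²/n₁)²/(n₁-1) + (s₂²/n₂)²/(n₂-1)] ≈ 49.74
t = (x̄₁ - x̄₂) / SE = (48.62 - 57.04) / 3.0168 = -8.42 / 3.0168 = -2.791
p-value = 0.0074

Since p-value < α = 0.1, we reject H₀.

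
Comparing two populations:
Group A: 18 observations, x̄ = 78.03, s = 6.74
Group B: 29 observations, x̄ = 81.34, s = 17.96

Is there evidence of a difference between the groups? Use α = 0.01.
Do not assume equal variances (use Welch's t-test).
Welch's two-sample t-test:
H₀: μ₁ = μ₂
H₁: μ₁ ≠ μ₂
s₁²/n₁ = 6.74²/18 = 2.5238,  s₂²/n₂ = 17.96²/29 = 11.1228
SE = √(s₁²/n₁ + s₂²/n₂) = √(2.5238 + 11.1228) = 3.6941
df (Welch-Satterthwaite) = (s₁²/n₁ + s₂²/n₂)² / [(s₁²/n₁)²/(n₁-1) + (s₂²/n₂)²/(n₂-1)] ≈ 38.85
t = (x̄₁ - x̄₂) / SE = (78.03 - 81.34) / 3.6941 = -3.31 / 3.6941 = -0.896
p-value = 0.3758

Since p-value > α = 0.01, we fail to reject H₀.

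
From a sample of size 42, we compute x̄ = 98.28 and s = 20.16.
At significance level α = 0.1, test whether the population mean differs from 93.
One-sample t-test:
H₀: μ = 93
H₁: μ ≠ 93
df = n - 1 = 41
t = (x̄ - μ₀) / (s/√n) = (98.28 - 93) / (20.16/√42) = 1.697
p-value = 0.0972

Since p-value < α = 0.1, we reject H₀.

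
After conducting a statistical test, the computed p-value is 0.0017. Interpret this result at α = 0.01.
Since p = 0.0017 < α = 0.01, reject H₀.
There is sufficient evidence to reject the null hypothesis; the result is statistically significant at the 0.01 level.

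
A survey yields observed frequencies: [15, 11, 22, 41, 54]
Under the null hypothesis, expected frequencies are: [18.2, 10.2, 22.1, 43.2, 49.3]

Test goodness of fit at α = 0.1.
Chi-square goodness of fit test:
H₀: observed counts match expected distribution
H₁: observed counts differ from expected distribution
df = k - 1 = 4
χ² = Σ(O - E)²/E
   = (15 - 18.2)²/18.2 + (11 - 10.2)²/10.2 + (22 - 22.1)²/22.1 + (41 - 43.2)²/43.2 + (54 - 49.3)²/49.3
   = 0.563 + 0.063 + 0.000 + 0.112 + 0.448
   = 1.19
p-value = 0.8804

Since p-value > α = 0.1, we fail to reject H₀.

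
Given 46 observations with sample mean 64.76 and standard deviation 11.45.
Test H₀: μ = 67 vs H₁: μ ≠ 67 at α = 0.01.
One-sample t-test:
H₀: μ = 67
H₁: μ ≠ 67
df = n - 1 = 45
t = (x̄ - μ₀) / (s/√n) = (64.76 - 67) / (11.45/√46) = -1.327
p-value = 0.1913

Since p-value > α = 0.01, we fail to reject H₀.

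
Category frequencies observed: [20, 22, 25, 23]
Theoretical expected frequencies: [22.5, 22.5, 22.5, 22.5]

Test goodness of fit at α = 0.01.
Chi-square goodness of fit test:
H₀: observed counts match expected distribution
H₁: observed counts differ from expected distribution
df = k - 1 = 3
χ² = Σ(O - E)²/E
   = (20 - 22.5)²/22.5 + (22 - 22.5)²/22.5 + (25 - 22.5)²/22.5 + (23 - 22.5)²/22.5
   = 0.278 + 0.011 + 0.278 + 0.011
   = 0.58
p-value = 0.9015

Since p-value > α = 0.01, we fail to reject H₀.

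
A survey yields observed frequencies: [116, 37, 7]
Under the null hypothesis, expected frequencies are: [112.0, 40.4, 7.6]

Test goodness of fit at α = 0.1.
Chi-square goodness of fit test:
H₀: observed counts match expected distribution
H₁: observed counts differ from expected distribution
df = k - 1 = 2
χ² = Σ(O - E)²/E
   = (116 - 112.0)²/112.0 + (37 - 40.4)²/40.4 + (7 - 7.6)²/7.6
   = 0.143 + 0.286 + 0.047
   = 0.48
p-value = 0.7881

Since p-value > α = 0.1, we fail to reject H₀.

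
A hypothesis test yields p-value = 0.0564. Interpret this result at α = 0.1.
Since p = 0.0564 < α = 0.1, reject H₀.
There is sufficient evidence to reject the null hypothesis; the result is statistically significant at the 0.1 level.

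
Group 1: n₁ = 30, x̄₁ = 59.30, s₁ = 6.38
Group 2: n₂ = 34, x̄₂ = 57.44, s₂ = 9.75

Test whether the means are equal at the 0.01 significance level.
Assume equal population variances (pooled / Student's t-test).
Student's two-sample t-test (equal variances):
H₀: μ₁ = μ₂
H₁: μ₁ ≠ μ₂
df = n₁ + n₂ - 2 = 62
Pooled variance s_p² = [(n₁-1)s₁² + (n₂-1)s₂²] / (n₁ + n₂ - 2) = [(29)(6.38²) + (33)(9.75²)] / 62 = 69.6369
SE = √(s_p²(1/n₁ + 1/n₂)) = √(69.6369 × (1/30 + 1/34)) = 2.0903
t = (x̄₁ - x̄₂) / SE = (59.30 - 57.44) / 2.0903 = 1.86 / 2.0903 = 0.890
p-value = 0.3770

Since p-value > α = 0.01, we fail to reject H₀.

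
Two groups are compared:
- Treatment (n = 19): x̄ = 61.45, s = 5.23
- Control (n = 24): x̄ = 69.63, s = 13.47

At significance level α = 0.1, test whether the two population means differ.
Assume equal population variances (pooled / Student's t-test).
Student's two-sample t-test (equal variances):
H₀: μ₁ = μ₂
H₁: μ₁ ≠ μ₂
df = n₁ + n₂ - 2 = 41
Pooled variance s_p² = [(n₁-1)s₁² + (n₂-1)s₂²] / (n₁ + n₂ - 2) = [(18)(5.23²) + (23)(13.47²)] / 41 = 113.7925
SE = √(s_p²(1/n₁ + 1/n₂)) = √(113.7925 × (1/19 + 1/24)) = 3.2757
t = (x̄₁ - x̄₂) / SE = (61.45 - 69.63) / 3.2757 = -8.18 / 3.2757 = -2.497
p-value = 0.0166

Since p-value < α = 0.1, we reject H₀.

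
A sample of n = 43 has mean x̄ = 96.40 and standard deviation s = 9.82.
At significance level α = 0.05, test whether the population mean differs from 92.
One-sample t-test:
H₀: μ = 92
H₁: μ ≠ 92
df = n - 1 = 42
t = (x̄ - μ₀) / (s/√n) = (96.40 - 92) / (9.82/√43) = 2.938
p-value = 0.0053

Since p-value < α = 0.05, we reject H₀.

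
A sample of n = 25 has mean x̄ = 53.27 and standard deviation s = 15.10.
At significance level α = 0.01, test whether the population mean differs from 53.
One-sample t-test:
H₀: μ = 53
H₁: μ ≠ 53
df = n - 1 = 24
t = (x̄ - μ₀) / (s/√n) = (53.27 - 53) / (15.10/√25) = 0.089
p-value = 0.9295

Since p-value > α = 0.01, we fail to reject H₀.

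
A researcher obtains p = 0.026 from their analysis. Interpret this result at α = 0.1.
Since p = 0.026 < α = 0.1, reject H₀.
There is sufficient evidence to reject the null hypothesis; the result is statistically significant at the 0.1 level.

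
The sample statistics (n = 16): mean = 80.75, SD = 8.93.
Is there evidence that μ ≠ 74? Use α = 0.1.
One-sample t-test:
H₀: μ = 74
H₁: μ ≠ 74
df = n - 1 = 15
t = (x̄ - μ₀) / (s/√n) = (80.75 - 74) / (8.93/√16) = 3.024
p-value = 0.0086

Since p-value < α = 0.1, we reject H₀.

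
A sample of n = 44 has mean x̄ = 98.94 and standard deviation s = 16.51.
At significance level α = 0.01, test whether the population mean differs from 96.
One-sample t-test:
H₀: μ = 96
H₁: μ ≠ 96
df = n - 1 = 43
t = (x̄ - μ₀) / (s/√n) = (98.94 - 96) / (16.51/√44) = 1.181
p-value = 0.2440

Since p-value > α = 0.01, we fail to reject H₀.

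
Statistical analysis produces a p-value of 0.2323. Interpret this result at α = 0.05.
Since p = 0.2323 > α = 0.05, fail to reject H₀.
There is insufficient evidence to reject the null hypothesis; the result is not statistically significant at the 0.05 level.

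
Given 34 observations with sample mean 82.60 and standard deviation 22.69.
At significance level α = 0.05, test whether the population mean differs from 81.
One-sample t-test:
H₀: μ = 81
H₁: μ ≠ 81
df = n - 1 = 33
t = (x̄ - μ₀) / (s/√n) = (82.60 - 81) / (22.69/√34) = 0.411
p-value = 0.6836

Since p-value > α = 0.05, we fail to reject H₀.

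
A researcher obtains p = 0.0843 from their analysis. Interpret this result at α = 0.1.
Since p = 0.0843 < α = 0.1, reject H₀.
There is sufficient evidence to reject the null hypothesis; the result is statistically significant at the 0.1 level.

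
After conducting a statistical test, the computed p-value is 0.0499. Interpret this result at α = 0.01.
Since p = 0.0499 > α = 0.01, fail to reject H₀.
There is insufficient evidence to reject the null hypothesis; the result is not statistically significant at the 0.01 level.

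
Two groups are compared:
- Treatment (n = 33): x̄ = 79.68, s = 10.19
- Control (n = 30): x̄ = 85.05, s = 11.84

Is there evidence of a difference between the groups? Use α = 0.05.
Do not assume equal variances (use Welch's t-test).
Welch's two-sample t-test:
H₀: μ₁ = μ₂
H₁: μ₁ ≠ μ₂
s₁²/n₁ = 10.19²/33 = 3.1465,  s₂²/n₂ = 11.84²/30 = 4.6729
SE = √(s₁²/n₁ + s₂²/n₂) = √(3.1465 + 4.6729) = 2.7963
df (Welch-Satterthwaite) = (s₁²/n₁ + s₂²/n₂)² / [(s₁²/n₁)²/(n₁-1) + (s₂²/n₂)²/(n₂-1)] ≈ 57.55
t = (x̄₁ - x̄₂) / SE = (79.68 - 85.05) / 2.7963 = -5.37 / 2.7963 = -1.920
p-value = 0.0598

Since p-value > α = 0.05, we fail to reject H₀.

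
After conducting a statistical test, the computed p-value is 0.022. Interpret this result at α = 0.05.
Since p = 0.022 < α = 0.05, reject H₀.
There is sufficient evidence to reject the null hypothesis; the result is statistically significant at the 0.05 level.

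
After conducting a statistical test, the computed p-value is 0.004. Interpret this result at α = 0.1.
Since p = 0.004 < α = 0.1, reject H₀.
There is sufficient evidence to reject the null hypothesis; the result is statistically significant at the 0.1 level.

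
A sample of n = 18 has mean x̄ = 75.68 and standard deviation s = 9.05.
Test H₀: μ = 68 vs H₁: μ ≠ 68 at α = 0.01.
One-sample t-test:
H₀: μ = 68
H₁: μ ≠ 68
df = n - 1 = 17
t = (x̄ - μ₀) / (s/√n) = (75.68 - 68) / (9.05/√18) = 3.600
p-value = 0.0022

Since p-value < α = 0.01, we reject H₀.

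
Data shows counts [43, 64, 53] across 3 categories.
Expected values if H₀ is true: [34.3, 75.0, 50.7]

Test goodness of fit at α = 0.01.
Chi-square goodness of fit test:
H₀: observed counts match expected distribution
H₁: observed counts differ from expected distribution
df = k - 1 = 2
χ² = Σ(O - E)²/E
   = (43 - 34.3)²/34.3 + (64 - 75.0)²/75.0 + (53 - 50.7)²/50.7
   = 2.207 + 1.613 + 0.104
   = 3.92
p-value = 0.1406

Since p-value > α = 0.01, we fail to reject H₀.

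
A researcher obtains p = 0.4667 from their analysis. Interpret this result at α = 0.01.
Since p = 0.4667 > α = 0.01, fail to reject H₀.
There is insufficient evidence to reject the null hypothesis; the result is not statistically significant at the 0.01 level.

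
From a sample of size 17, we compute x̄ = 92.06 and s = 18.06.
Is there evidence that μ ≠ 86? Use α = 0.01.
One-sample t-test:
H₀: μ = 86
H₁: μ ≠ 86
df = n - 1 = 16
t = (x̄ - μ₀) / (s/√n) = (92.06 - 86) / (18.06/√17) = 1.384
p-value = 0.1855

Since p-value > α = 0.01, we fail to reject H₀.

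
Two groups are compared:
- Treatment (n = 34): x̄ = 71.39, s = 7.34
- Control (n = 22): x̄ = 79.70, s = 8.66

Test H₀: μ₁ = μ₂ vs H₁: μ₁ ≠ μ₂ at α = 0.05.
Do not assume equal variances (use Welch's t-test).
Welch's two-sample t-test:
H₀: μ₁ = μ₂
H₁: μ₁ ≠ μ₂
s₁²/n₁ = 7.34²/34 = 1.5846,  s₂²/n₂ = 8.66²/22 = 3.4089
SE = √(s₁²/n₁ + s₂²/n₂) = √(1.5846 + 3.4089) = 2.2346
df (Welch-Satterthwaite) = (s₁²/n₁ + s₂²/n₂)² / [(s₁²/n₁)²/(n₁-1) + (s₂²/n₂)²/(n₂-1)] ≈ 39.61
t = (x̄₁ - x̄₂) / SE = (71.39 - 79.70) / 2.2346 = -8.31 / 2.2346 = -3.719
p-value = 0.0006

Since p-value < α = 0.05, we reject H₀.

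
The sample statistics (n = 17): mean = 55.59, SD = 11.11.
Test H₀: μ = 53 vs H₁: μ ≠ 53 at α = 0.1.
One-sample t-test:
H₀: μ = 53
H₁: μ ≠ 53
df = n - 1 = 16
t = (x̄ - μ₀) / (s/√n) = (55.59 - 53) / (11.11/√17) = 0.961
p-value = 0.3508

Since p-value > α = 0.1, we fail to reject H₀.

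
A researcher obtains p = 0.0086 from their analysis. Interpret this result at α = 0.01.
Since p = 0.0086 < α = 0.01, reject H₀.
There is sufficient evidence to reject the null hypothesis; the result is statistically significant at the 0.01 level.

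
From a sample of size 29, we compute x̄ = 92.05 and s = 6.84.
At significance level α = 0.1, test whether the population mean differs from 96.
One-sample t-test:
H₀: μ = 96
H₁: μ ≠ 96
df = n - 1 = 28
t = (x̄ - μ₀) / (s/√n) = (92.05 - 96) / (6.84/√29) = -3.110
p-value = 0.0043

Since p-value < α = 0.1, we reject H₀.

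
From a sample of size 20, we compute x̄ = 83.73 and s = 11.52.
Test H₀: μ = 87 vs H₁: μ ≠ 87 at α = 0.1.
One-sample t-test:
H₀: μ = 87
H₁: μ ≠ 87
df = n - 1 = 19
t = (x̄ - μ₀) / (s/√n) = (83.73 - 87) / (11.52/√20) = -1.269
p-value = 0.2196

Since p-value > α = 0.1, we fail to reject H₀.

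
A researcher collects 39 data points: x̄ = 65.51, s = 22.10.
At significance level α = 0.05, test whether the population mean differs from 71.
One-sample t-test:
H₀: μ = 71
H₁: μ ≠ 71
df = n - 1 = 38
t = (x̄ - μ₀) / (s/√n) = (65.51 - 71) / (22.10/√39) = -1.551
p-value = 0.1291

Since p-value > α = 0.05, we fail to reject H₀.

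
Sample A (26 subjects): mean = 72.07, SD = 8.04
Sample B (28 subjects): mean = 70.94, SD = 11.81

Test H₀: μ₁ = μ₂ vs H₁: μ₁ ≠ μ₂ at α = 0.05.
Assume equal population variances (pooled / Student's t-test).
Student's two-sample t-test (equal variances):
H₀: μ₁ = μ₂
H₁: μ₁ ≠ μ₂
df = n₁ + n₂ - 2 = 52
Pooled variance s_p² = [(n₁-1)s₁² + (n₂-1)s₂²] / (n₁ + n₂ - 2) = [(25)(8.04²) + (27)(11.81²)] / 52 = 103.4980
SE = √(s_p²(1/n₁ + 1/n₂)) = √(103.4980 × (1/26 + 1/28)) = 2.7707
t = (x̄₁ - x̄₂) / SE = (72.07 - 70.94) / 2.7707 = 1.13 / 2.7707 = 0.408
p-value = 0.6851

Since p-value > α = 0.05, we fail to reject H₀.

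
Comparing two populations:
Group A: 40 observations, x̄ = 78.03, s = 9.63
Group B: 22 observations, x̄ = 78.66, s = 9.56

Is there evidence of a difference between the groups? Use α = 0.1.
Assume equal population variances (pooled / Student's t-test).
Student's two-sample t-test (equal variances):
H₀: μ₁ = μ₂
H₁: μ₁ ≠ μ₂
df = n₁ + n₂ - 2 = 60
Pooled variance s_p² = [(n₁-1)s₁² + (n₂-1)s₂²] / (n₁ + n₂ - 2) = [(39)(9.63²) + (21)(9.56²)] / 60 = 92.2667
SE = √(s_p²(1/n₁ + 1/n₂)) = √(92.2667 × (1/40 + 1/22)) = 2.5496
t = (x̄₁ - x̄₂) / SE = (78.03 - 78.66) / 2.5496 = -0.63 / 2.5496 = -0.247
p-value = 0.8057

Since p-value > α = 0.1, we fail to reject H₀.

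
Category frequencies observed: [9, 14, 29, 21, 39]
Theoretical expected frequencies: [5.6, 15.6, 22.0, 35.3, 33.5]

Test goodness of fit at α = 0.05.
Chi-square goodness of fit test:
H₀: observed counts match expected distribution
H₁: observed counts differ from expected distribution
df = k - 1 = 4
χ² = Σ(O - E)²/E
   = (9 - 5.6)²/5.6 + (14 - 15.6)²/15.6 + (29 - 22.0)²/22.0 + (21 - 35.3)²/35.3 + (39 - 33.5)²/33.5
   = 2.064 + 0.164 + 2.227 + 5.793 + 0.903
   = 11.15
p-value = 0.0249

Since p-value < α = 0.05, we reject H₀.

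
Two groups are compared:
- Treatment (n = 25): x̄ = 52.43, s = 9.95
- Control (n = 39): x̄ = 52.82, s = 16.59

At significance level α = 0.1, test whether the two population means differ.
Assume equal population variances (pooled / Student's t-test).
Student's two-sample t-test (equal variances):
H₀: μ₁ = μ₂
H₁: μ₁ ≠ μ₂
df = n₁ + n₂ - 2 = 62
Pooled variance s_p² = [(n₁-1)s₁² + (n₂-1)s₂²] / (n₁ + n₂ - 2) = [(24)(9.95²) + (38)(16.59²)] / 62 = 207.0117
SE = √(s_p²(1/n₁ + 1/n₂)) = √(207.0117 × (1/25 + 1/39)) = 3.6863
t = (x̄₁ - x̄₂) / SE = (52.43 - 52.82) / 3.6863 = -0.39 / 3.6863 = -0.106
p-value = 0.9161

Since p-value > α = 0.1, we fail to reject H₀.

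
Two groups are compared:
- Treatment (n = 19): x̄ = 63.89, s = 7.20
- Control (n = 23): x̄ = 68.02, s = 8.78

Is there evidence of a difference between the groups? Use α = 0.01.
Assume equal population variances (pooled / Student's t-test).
Student's two-sample t-test (equal variances):
H₀: μ₁ = μ₂
H₁: μ₁ ≠ μ₂
df = n₁ + n₂ - 2 = 40
Pooled variance s_p² = [(n₁-1)s₁² + (n₂-1)s₂²] / (n₁ + n₂ - 2) = [(18)(7.20²) + (22)(8.78²)] / 40 = 65.7266
SE = √(s_p²(1/n₁ + 1/n₂)) = √(65.7266 × (1/19 + 1/23)) = 2.5134
t = (x̄₁ - x̄₂) / SE = (63.89 - 68.02) / 2.5134 = -4.13 / 2.5134 = -1.643
p-value = 0.1082

Since p-value > α = 0.01, we fail to reject H₀.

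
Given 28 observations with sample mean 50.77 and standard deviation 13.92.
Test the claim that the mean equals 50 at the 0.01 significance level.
One-sample t-test:
H₀: μ = 50
H₁: μ ≠ 50
df = n - 1 = 27
t = (x̄ - μ₀) / (s/√n) = (50.77 - 50) / (13.92/√28) = 0.293
p-value = 0.7720

Since p-value > α = 0.01, we fail to reject H₀.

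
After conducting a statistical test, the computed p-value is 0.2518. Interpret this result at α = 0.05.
Since p = 0.2518 > α = 0.05, fail to reject H₀.
There is insufficient evidence to reject the null hypothesis; the result is not statistically significant at the 0.05 level.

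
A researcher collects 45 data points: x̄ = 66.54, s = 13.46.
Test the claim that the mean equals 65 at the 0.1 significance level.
One-sample t-test:
H₀: μ = 65
H₁: μ ≠ 65
df = n - 1 = 44
t = (x̄ - μ₀) / (s/√n) = (66.54 - 65) / (13.46/√45) = 0.768
p-value = 0.4469

Since p-value > α = 0.1, we fail to reject H₀.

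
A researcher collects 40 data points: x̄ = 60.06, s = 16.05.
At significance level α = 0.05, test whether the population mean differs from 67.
One-sample t-test:
H₀: μ = 67
H₁: μ ≠ 67
df = n - 1 = 39
t = (x̄ - μ₀) / (s/√n) = (60.06 - 67) / (16.05/√40) = -2.735
p-value = 0.0093

Since p-value < α = 0.05, we reject H₀.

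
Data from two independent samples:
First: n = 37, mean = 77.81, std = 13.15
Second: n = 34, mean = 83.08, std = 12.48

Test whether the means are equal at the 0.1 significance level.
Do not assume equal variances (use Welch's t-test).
Welch's two-sample t-test:
H₀: μ₁ = μ₂
H₁: μ₁ ≠ μ₂
s₁²/n₁ = 13.15²/37 = 4.6736,  s₂²/n₂ = 12.48²/34 = 4.5809
SE = √(s₁²/n₁ + s₂²/n₂) = √(4.6736 + 4.5809) = 3.0421
df (Welch-Satterthwaite) = (s₁²/n₁ + s₂²/n₂)² / [(s₁²/n₁)²/(n₁-1) + (s₂²/n₂)²/(n₂-1)] ≈ 68.92
t = (x̄₁ - x̄₂) / SE = (77.81 - 83.08) / 3.0421 = -5.27 / 3.0421 = -1.732
p-value = 0.0877

Since p-value < α = 0.1, we reject H₀.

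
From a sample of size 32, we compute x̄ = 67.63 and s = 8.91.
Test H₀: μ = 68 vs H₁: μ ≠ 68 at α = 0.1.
One-sample t-test:
H₀: μ = 68
H₁: μ ≠ 68
df = n - 1 = 31
t = (x̄ - μ₀) / (s/√n) = (67.63 - 68) / (8.91/√32) = -0.235
p-value = 0.8158

Since p-value > α = 0.1, we fail to reject H₀.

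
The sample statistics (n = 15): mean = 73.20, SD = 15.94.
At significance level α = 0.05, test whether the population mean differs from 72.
One-sample t-test:
H₀: μ = 72
H₁: μ ≠ 72
df = n - 1 = 14
t = (x̄ - μ₀) / (s/√n) = (73.20 - 72) / (15.94/√15) = 0.292
p-value = 0.7749

Since p-value > α = 0.05, we fail to reject H₀.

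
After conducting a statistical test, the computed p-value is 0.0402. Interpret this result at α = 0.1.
Since p = 0.0402 < α = 0.1, reject H₀.
There is sufficient evidence to reject the null hypothesis; the result is statistically significant at the 0.1 level.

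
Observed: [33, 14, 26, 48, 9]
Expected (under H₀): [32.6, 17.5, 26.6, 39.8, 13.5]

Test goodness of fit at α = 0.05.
Chi-square goodness of fit test:
H₀: observed counts match expected distribution
H₁: observed counts differ from expected distribution
df = k - 1 = 4
χ² = Σ(O - E)²/E
   = (33 - 32.6)²/32.6 + (14 - 17.5)²/17.5 + (26 - 26.6)²/26.6 + (48 - 39.8)²/39.8 + (9 - 13.5)²/13.5
   = 0.005 + 0.700 + 0.014 + 1.689 + 1.500
   = 3.91
p-value = 0.4186

Since p-value > α = 0.05, we fail to reject H₀.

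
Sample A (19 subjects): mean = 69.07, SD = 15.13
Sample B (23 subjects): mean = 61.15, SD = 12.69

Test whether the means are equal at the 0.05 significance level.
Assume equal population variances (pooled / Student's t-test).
Student's two-sample t-test (equal variances):
H₀: μ₁ = μ₂
H₁: μ₁ ≠ μ₂
df = n₁ + n₂ - 2 = 40
Pooled variance s_p² = [(n₁-1)s₁² + (n₂-1)s₂²] / (n₁ + n₂ - 2) = [(18)(15.13²) + (22)(12.69²)] / 40 = 191.5825
SE = √(s_p²(1/n₁ + 1/n₂)) = √(191.5825 × (1/19 + 1/23)) = 4.2910
t = (x̄₁ - x̄₂) / SE = (69.07 - 61.15) / 4.2910 = 7.92 / 4.2910 = 1.846
p-value = 0.0723

Since p-value > α = 0.05, we fail to reject H₀.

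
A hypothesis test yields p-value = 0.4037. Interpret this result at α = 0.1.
Since p = 0.4037 > α = 0.1, fail to reject H₀.
There is insufficient evidence to reject the null hypothesis; the result is not statistically significant at the 0.1 level.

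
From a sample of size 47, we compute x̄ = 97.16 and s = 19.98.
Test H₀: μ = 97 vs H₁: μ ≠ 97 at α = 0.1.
One-sample t-test:
H₀: μ = 97
H₁: μ ≠ 97
df = n - 1 = 46
t = (x̄ - μ₀) / (s/√n) = (97.16 - 97) / (19.98/√47) = 0.055
p-value = 0.9565

Since p-value > α = 0.1, we fail to reject H₀.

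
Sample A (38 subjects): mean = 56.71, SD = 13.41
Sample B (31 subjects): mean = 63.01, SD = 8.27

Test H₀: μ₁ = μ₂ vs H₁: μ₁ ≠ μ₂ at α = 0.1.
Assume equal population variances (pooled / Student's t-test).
Student's two-sample t-test (equal variances):
H₀: μ₁ = μ₂
H₁: μ₁ ≠ μ₂
df = n₁ + n₂ - 2 = 67
Pooled variance s_p² = [(n₁-1)s₁² + (n₂-1)s₂²] / (n₁ + n₂ - 2) = [(37)(13.41²) + (30)(8.27²)] / 67 = 129.9317
SE = √(s_p²(1/n₁ + 1/n₂)) = √(129.9317 × (1/38 + 1/31)) = 2.7587
t = (x̄₁ - x̄₂) / SE = (56.71 - 63.01) / 2.7587 = -6.30 / 2.7587 = -2.284
p-value = 0.0256

Since p-value < α = 0.1, we reject H₀.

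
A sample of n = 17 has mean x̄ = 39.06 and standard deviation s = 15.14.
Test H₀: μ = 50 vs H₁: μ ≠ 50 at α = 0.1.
One-sample t-test:
H₀: μ = 50
H₁: μ ≠ 50
df = n - 1 = 16
t = (x̄ - μ₀) / (s/√n) = (39.06 - 50) / (15.14/√17) = -2.979
p-value = 0.0089

Since p-value < α = 0.1, we reject H₀.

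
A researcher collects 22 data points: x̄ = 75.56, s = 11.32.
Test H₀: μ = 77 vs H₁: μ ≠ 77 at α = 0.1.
One-sample t-test:
H₀: μ = 77
H₁: μ ≠ 77
df = n - 1 = 21
t = (x̄ - μ₀) / (s/√n) = (75.56 - 77) / (11.32/√22) = -0.597
p-value = 0.5571

Since p-value > α = 0.1, we fail to reject H₀.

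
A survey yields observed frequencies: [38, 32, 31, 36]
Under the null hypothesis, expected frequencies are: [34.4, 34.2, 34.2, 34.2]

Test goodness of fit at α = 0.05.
Chi-square goodness of fit test:
H₀: observed counts match expected distribution
H₁: observed counts differ from expected distribution
df = k - 1 = 3
χ² = Σ(O - E)²/E
   = (38 - 34.4)²/34.4 + (32 - 34.2)²/34.2 + (31 - 34.2)²/34.2 + (36 - 34.2)²/34.2
   = 0.377 + 0.142 + 0.299 + 0.095
   = 0.91
p-value = 0.8224

Since p-value > α = 0.05, we fail to reject H₀.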